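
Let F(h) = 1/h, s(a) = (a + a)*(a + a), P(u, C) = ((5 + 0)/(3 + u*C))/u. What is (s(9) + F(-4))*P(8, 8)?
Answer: 6475/2144 ≈ 3.0201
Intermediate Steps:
P(u, C) = 5/(u*(3 + C*u)) (P(u, C) = (5/(3 + C*u))/u = 5/(u*(3 + C*u)))
s(a) = 4*a² (s(a) = (2*a)*(2*a) = 4*a²)
(s(9) + F(-4))*P(8, 8) = (4*9² + 1/(-4))*(5/(8*(3 + 8*8))) = (4*81 - ¼)*(5*(⅛)/(3 + 64)) = (324 - ¼)*(5*(⅛)/67) = 1295*(5*(⅛)*(1/67))/4 = (1295/4)*(5/536) = 6475/2144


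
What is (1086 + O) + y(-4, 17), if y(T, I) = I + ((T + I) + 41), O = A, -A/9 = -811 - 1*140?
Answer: 9716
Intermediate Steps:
A = 8559 (A = -9*(-811 - 1*140) = -9*(-811 - 140) = -9*(-951) = 8559)
O = 8559
y(T, I) = 41 + T + 2*I (y(T, I) = I + ((I + T) + 41) = I + (41 + I + T) = 41 + T + 2*I)
(1086 + O) + y(-4, 17) = (1086 + 8559) + (41 - 4 + 2*17) = 9645 + (41 - 4 + 34) = 9645 + 71 = 9716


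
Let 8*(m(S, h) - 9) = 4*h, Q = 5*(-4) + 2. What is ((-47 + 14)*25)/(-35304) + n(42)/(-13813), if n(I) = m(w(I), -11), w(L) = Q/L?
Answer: 3757387/162551384 ≈ 0.023115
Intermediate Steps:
Q = -18 (Q = -20 + 2 = -18)
w(L) = -18/L
m(S, h) = 9 + h/2 (m(S, h) = 9 + (4*h)/8 = 9 + h/2)
n(I) = 7/2 (n(I) = 9 + (½)*(-11) = 9 - 11/2 = 7/2)
((-47 + 14)*25)/(-35304) + n(42)/(-13813) = ((-47 + 14)*25)/(-35304) + (7/2)/(-13813) = -33*25*(-1/35304) + (7/2)*(-1/13813) = -825*(-1/35304) - 7/27626 = 275/11768 - 7/27626 = 3757387/162551384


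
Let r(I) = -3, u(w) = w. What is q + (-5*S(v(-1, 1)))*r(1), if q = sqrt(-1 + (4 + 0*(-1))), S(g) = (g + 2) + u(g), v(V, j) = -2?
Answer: -30 + sqrt(3) ≈ -28.268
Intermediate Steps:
S(g) = 2 + 2*g (S(g) = (g + 2) + g = (2 + g) + g = 2 + 2*g)
q = sqrt(3) (q = sqrt(-1 + (4 + 0)) = sqrt(-1 + 4) = sqrt(3) ≈ 1.7320)
q + (-5*S(v(-1, 1)))*r(1) = sqrt(3) - 5*(2 + 2*(-2))*(-3) = sqrt(3) - 5*(2 - 4)*(-3) = sqrt(3) - 5*(-2)*(-3) = sqrt(3) + 10*(-3) = sqrt(3) - 30 = -30 + sqrt(3)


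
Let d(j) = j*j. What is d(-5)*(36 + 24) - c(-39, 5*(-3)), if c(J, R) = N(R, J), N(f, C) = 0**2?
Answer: 1500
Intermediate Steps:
N(f, C) = 0
d(j) = j**2
c(J, R) = 0
d(-5)*(36 + 24) - c(-39, 5*(-3)) = (-5)**2*(36 + 24) - 1*0 = 25*60 + 0 = 1500 + 0 = 1500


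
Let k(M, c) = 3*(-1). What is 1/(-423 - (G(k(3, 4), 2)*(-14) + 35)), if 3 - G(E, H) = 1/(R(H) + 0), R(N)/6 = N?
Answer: -6/2503 ≈ -0.0023971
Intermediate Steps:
R(N) = 6*N
k(M, c) = -3
G(E, H) = 3 - 1/(6*H) (G(E, H) = 3 - 1/(6*H + 0) = 3 - 1/(6*H))
1/(-423 - (G(k(3, 4), 2)*(-14) + 35)) = 1/(-423 - ((3 - ⅙/2)*(-14) + 35)) = 1/(-423 - ((3 - ⅙*½)*(-14) + 35)) = 1/(-423 - ((3 - 1/12)*(-14) + 35)) = 1/(-423 - ((35/12)*(-14) + 35)) = 1/(-423 - (-245/6 + 35)) = 1/(-423 - 1*(-35/6)) = 1/(-423 + 35/6) = 1/(-2503/6) = -6/2503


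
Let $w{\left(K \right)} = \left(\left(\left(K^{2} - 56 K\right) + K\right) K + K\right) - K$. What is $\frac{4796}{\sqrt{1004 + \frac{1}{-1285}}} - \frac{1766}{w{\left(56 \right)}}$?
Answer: $- \frac{883}{1568} + \frac{4796 \sqrt{1657828615}}{1290139} \approx 150.8$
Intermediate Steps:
$w{\left(K \right)} = K \left(K^{2} - 55 K\right)$ ($w{\left(K \right)} = \left(\left(K^{2} - 55 K\right) K + K\right) - K = \left(K \left(K^{2} - 55 K\right) + K\right) - K = \left(K + K \left(K^{2} - 55 K\right)\right) - K = K \left(K^{2} - 55 K\right)$)
$\frac{4796}{\sqrt{1004 + \frac{1}{-1285}}} - \frac{1766}{w{\left(56 \right)}} = \frac{4796}{\sqrt{1004 + \frac{1}{-1285}}} - \frac{1766}{56^{2} \left(-55 + 56\right)} = \frac{4796}{\sqrt{1004 - \frac{1}{1285}}} - \frac{1766}{3136 \cdot 1} = \frac{4796}{\sqrt{\frac{1290139}{1285}}} - \frac{1766}{3136} = \frac{4796}{\frac{1}{1285} \sqrt{1657828615}} - \frac{883}{1568} = 4796 \frac{\sqrt{1657828615}}{1290139} - \frac{883}{1568} = \frac{4796 \sqrt{1657828615}}{1290139} - \frac{883}{1568} = - \frac{883}{1568} + \frac{4796 \sqrt{1657828615}}{1290139}$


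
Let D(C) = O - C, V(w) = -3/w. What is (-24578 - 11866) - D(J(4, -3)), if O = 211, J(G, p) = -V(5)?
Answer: -183272/5 ≈ -36654.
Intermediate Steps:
J(G, p) = 3/5 (J(G, p) = -(-3)/5 = -1*(-3/5) = 3/5)
D(C) = 211 - C
(-24578 - 11866) - D(J(4, -3)) = (-24578 - 11866) - (211 - 1*3/5) = -36444 - (211 - 3/5) = -36444 - 1*1052/5 = -36444 - 1052/5 = -183272/5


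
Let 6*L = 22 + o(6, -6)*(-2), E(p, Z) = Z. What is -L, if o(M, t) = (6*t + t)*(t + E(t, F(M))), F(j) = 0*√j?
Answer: 241/3 ≈ 80.333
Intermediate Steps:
F(j) = 0
o(M, t) = 7*t² (o(M, t) = (6*t + t)*(t + 0) = (7*t)*t = 7*t²)
L = -241/3 (L = (22 + (7*(-6)²)*(-2))/6 = (22 + (7*36)*(-2))/6 = (22 + 252*(-2))/6 = (22 - 504)/6 = (⅙)*(-482) = -241/3 ≈ -80.333)
-L = -1*(-241/3) = 241/3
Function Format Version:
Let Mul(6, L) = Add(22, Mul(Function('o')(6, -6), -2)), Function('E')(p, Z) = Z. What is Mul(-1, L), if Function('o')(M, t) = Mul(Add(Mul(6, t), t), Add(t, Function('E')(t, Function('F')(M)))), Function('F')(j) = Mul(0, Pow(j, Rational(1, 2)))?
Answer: Rational(241, 3) ≈ 80.333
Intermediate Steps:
Function('F')(j) = 0
Function('o')(M, t) = Mul(7, Pow(t, 2)) (Function('o')(M, t) = Mul(Add(Mul(6, t), t), Add(t, 0)) = Mul(Mul(7, t), t) = Mul(7, Pow(t, 2)))
L = Rational(-241, 3) (L = Mul(Rational(1, 6), Add(22, Mul(Mul(7, Pow(-6, 2)), -2))) = Mul(Rational(1, 6), Add(22, Mul(Mul(7, 36), -2))) = Mul(Rational(1, 6), Add(22, Mul(252, -2))) = Mul(Rational(1, 6), Add(22, -504)) = Mul(Rational(1, 6), -482) = Rational(-241, 3) ≈ -80.333)
Mul(-1, L) = Mul(-1, Rational(-241, 3)) = Rational(241, 3)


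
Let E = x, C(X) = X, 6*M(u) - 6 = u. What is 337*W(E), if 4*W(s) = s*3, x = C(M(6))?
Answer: 1011/2 ≈ 505.50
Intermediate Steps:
M(u) = 1 + u/6
x = 2 (x = 1 + (⅙)*6 = 1 + 1 = 2)
E = 2
W(s) = 3*s/4 (W(s) = (s*3)/4 = (3*s)/4 = 3*s/4)
337*W(E) = 337*((¾)*2) = 337*(3/2) = 1011/2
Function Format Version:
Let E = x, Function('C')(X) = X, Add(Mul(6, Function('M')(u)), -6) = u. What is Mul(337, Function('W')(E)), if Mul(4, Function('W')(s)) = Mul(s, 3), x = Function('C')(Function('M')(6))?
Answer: Rational(1011, 2) ≈ 505.50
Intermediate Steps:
Function('M')(u) = Add(1, Mul(Rational(1, 6), u))
x = 2 (x = Add(1, Mul(Rational(1, 6), 6)) = Add(1, 1) = 2)
E = 2
Function('W')(s) = Mul(Rational(3, 4), s) (Function('W')(s) = Mul(Rational(1, 4), Mul(s, 3)) = Mul(Rational(1, 4), Mul(3, s)) = Mul(Rational(3, 4), s))
Mul(337, Function('W')(E)) = Mul(337, Mul(Rational(3, 4), 2)) = Mul(337, Rational(3, 2)) = Rational(1011, 2)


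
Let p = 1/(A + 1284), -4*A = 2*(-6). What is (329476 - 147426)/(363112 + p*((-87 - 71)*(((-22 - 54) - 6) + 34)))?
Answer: 39049725/77888788 ≈ 0.50135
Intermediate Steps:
A = 3 (A = -(-6)/2 = -¼*(-12) = 3)
p = 1/1287 (p = 1/(3 + 1284) = 1/1287 ≈ 0.00077700)
(329476 - 147426)/(363112 + p*((-87 - 71)*(((-22 - 54) - 6) + 34))) = (329476 - 147426)/(363112 + ((-87 - 71)*(((-22 - 54) - 6) + 34))/1287) = 182050/(363112 + (-158*((-76 - 6) + 34))/1287) = 182050/(363112 + (-158*(-82 + 34))/1287) = 182050/(363112 + (-158*(-48))/1287) = 182050/(363112 + (1/1287)*7584) = 182050/(363112 + 2528/429) = 182050/(155777576/429) = 182050*(429/155777576) = 39049725/77888788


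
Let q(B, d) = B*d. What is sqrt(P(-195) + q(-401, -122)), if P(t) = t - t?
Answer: sqrt(48922) ≈ 221.18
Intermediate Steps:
P(t) = 0
sqrt(P(-195) + q(-401, -122)) = sqrt(0 - 401*(-122)) = sqrt(0 + 48922) = sqrt(48922)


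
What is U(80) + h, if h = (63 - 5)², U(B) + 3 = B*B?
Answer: 9761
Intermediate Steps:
U(B) = -3 + B² (U(B) = -3 + B*B = -3 + B²)
h = 3364 (h = 58² = 3364)
U(80) + h = (-3 + 80²) + 3364 = (-3 + 6400) + 3364 = 6397 + 3364 = 9761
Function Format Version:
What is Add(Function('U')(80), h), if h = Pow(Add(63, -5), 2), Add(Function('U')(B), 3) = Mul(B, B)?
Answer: 9761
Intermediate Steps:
Function('U')(B) = Add(-3, Pow(B, 2)) (Function('U')(B) = Add(-3, Mul(B, B)) = Add(-3, Pow(B, 2)))
h = 3364 (h = Pow(58, 2) = 3364)
Add(Function('U')(80), h) = Add(Add(-3, Pow(80, 2)), 3364) = Add(Add(-3, 6400), 3364) = Add(6397, 3364) = 9761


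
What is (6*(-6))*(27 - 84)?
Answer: 2052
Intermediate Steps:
(6*(-6))*(27 - 84) = -36*(-57) = 2052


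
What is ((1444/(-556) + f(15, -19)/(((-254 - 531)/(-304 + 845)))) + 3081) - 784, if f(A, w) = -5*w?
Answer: 48641973/21823 ≈ 2228.9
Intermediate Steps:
((1444/(-556) + f(15, -19)/(((-254 - 531)/(-304 + 845)))) + 3081) - 784 = ((1444/(-556) + (-5*(-19))/(((-254 - 531)/(-304 + 845)))) + 3081) - 784 = ((1444*(-1/556) + 95/((-785/541))) + 3081) - 784 = ((-361/139 + 95/((-785*1/541))) + 3081) - 784 = ((-361/139 + 95/(-785/541)) + 3081) - 784 = ((-361/139 + 95*(-541/785)) + 3081) - 784 = ((-361/139 - 10279/157) + 3081) - 784 = (-1485458/21823 + 3081) - 784 = 65751205/21823 - 784 = 48641973/21823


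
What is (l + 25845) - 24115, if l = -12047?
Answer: -10317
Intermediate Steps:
(l + 25845) - 24115 = (-12047 + 25845) - 24115 = 13798 - 24115 = -10317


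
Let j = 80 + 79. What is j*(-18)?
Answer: -2862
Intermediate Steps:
j = 159
j*(-18) = 159*(-18) = -2862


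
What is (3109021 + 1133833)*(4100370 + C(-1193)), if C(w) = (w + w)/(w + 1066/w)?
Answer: 24779206486236578992/1424315 ≈ 1.7397e+13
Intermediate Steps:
C(w) = 2*w/(w + 1066/w) (C(w) = (2*w)/(w + 1066/w) = 2*w/(w + 1066/w))
(3109021 + 1133833)*(4100370 + C(-1193)) = (3109021 + 1133833)*(4100370 + 2*(-1193)**2/(1066 + (-1193)**2)) = 4242854*(4100370 + 2*1423249/(1066 + 1423249)) = 4242854*(4100370 + 2*1423249/1424315) = 4242854*(4100370 + 2*1423249*(1/1424315)) = 4242854*(4100370 + 2846498/1424315) = 4242854*(5840221343048/1424315) = 24779206486236578992/1424315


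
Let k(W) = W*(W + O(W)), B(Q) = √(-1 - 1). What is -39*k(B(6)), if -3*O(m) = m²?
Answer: 78 - 26*I*√2 ≈ 78.0 - 36.77*I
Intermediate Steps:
O(m) = -m²/3
B(Q) = I*√2 (B(Q) = √(-2) = I*√2)
k(W) = W*(W - W²/3)
-39*k(B(6)) = -13*(I*√2)²*(3 - I*√2) = -13*(-2)*(3 - I*√2) = -39*(-2 + 2*I*√2/3) = 78 - 26*I*√2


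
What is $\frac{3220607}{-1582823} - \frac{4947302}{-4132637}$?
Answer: $- \frac{5478896257113}{6541232894251} \approx -0.83759$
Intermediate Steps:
$\frac{3220607}{-1582823} - \frac{4947302}{-4132637} = 3220607 \left(- \frac{1}{1582823}\right) - - \frac{4947302}{4132637} = - \frac{3220607}{1582823} + \frac{4947302}{4132637} = - \frac{5478896257113}{6541232894251}$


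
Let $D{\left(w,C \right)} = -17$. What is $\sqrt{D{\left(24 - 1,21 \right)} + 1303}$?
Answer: $\sqrt{1286} \approx 35.861$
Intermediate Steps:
$\sqrt{D{\left(24 - 1,21 \right)} + 1303} = \sqrt{-17 + 1303} = \sqrt{1286}$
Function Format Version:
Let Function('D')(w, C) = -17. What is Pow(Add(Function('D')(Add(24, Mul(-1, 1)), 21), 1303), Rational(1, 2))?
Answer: Pow(1286, Rational(1, 2)) ≈ 35.861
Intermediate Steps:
Pow(Add(Function('D')(Add(24, Mul(-1, 1)), 21), 1303), Rational(1, 2)) = Pow(Add(-17, 1303), Rational(1, 2)) = Pow(1286, Rational(1, 2))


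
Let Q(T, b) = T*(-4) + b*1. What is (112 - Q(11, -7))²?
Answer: 26569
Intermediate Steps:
Q(T, b) = b - 4*T (Q(T, b) = -4*T + b = b - 4*T)
(112 - Q(11, -7))² = (112 - (-7 - 4*11))² = (112 - (-7 - 44))² = (112 - 1*(-51))² = (112 + 51)² = 163² = 26569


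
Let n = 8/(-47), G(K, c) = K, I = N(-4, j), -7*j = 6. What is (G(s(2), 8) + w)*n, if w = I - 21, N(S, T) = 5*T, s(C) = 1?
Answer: 1360/329 ≈ 4.1337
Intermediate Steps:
j = -6/7 (j = -⅐*6 = -6/7 ≈ -0.85714)
I = -30/7 (I = 5*(-6/7) = -30/7 ≈ -4.2857)
n = -8/47 (n = 8*(-1/47) = -8/47 ≈ -0.17021)
w = -177/7 (w = -30/7 - 21 = -177/7 ≈ -25.286)
(G(s(2), 8) + w)*n = (1 - 177/7)*(-8/47) = -170/7*(-8/47) = 1360/329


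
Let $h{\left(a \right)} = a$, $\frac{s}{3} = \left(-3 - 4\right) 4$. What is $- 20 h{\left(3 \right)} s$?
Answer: $5040$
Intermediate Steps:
$s = -84$ ($s = 3 \left(-3 - 4\right) 4 = 3 \left(\left(-7\right) 4\right) = 3 \left(-28\right) = -84$)
$- 20 h{\left(3 \right)} s = \left(-20\right) 3 \left(-84\right) = \left(-60\right) \left(-84\right) = 5040$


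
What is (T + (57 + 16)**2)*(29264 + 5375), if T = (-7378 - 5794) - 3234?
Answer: -383696203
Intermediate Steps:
T = -16406 (T = -13172 - 3234 = -16406)
(T + (57 + 16)**2)*(29264 + 5375) = (-16406 + (57 + 16)**2)*(29264 + 5375) = (-16406 + 73**2)*34639 = (-16406 + 5329)*34639 = -11077*34639 = -383696203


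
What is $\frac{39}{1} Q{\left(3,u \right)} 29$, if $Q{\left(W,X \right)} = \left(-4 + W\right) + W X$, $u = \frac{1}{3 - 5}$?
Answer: $- \frac{5655}{2} \approx -2827.5$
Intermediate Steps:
$u = - \frac{1}{2}$ ($u = \frac{1}{-2} = - \frac{1}{2} \approx -0.5$)
$Q{\left(W,X \right)} = -4 + W + W X$
$\frac{39}{1} Q{\left(3,u \right)} 29 = \frac{39}{1} \left(-4 + 3 + 3 \left(- \frac{1}{2}\right)\right) 29 = 39 \cdot 1 \left(-4 + 3 - \frac{3}{2}\right) 29 = 39 \left(- \frac{5}{2}\right) 29 = \left(- \frac{195}{2}\right) 29 = - \frac{5655}{2}$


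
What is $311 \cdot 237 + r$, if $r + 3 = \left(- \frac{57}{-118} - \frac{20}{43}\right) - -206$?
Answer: $\frac{375019431}{5074} \approx 73910.0$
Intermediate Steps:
$r = \frac{1030113}{5074}$ ($r = -3 - - \frac{1045335}{5074} = -3 + \left(\left(\left(-57\right) \left(- \frac{1}{118}\right) - \frac{20}{43}\right) + 206\right) = -3 + \left(\left(\frac{57}{118} - \frac{20}{43}\right) + 206\right) = -3 + \left(\frac{91}{5074} + 206\right) = -3 + \frac{1045335}{5074} = \frac{1030113}{5074} \approx 203.02$)
$311 \cdot 237 + r = 311 \cdot 237 + \frac{1030113}{5074} = 73707 + \frac{1030113}{5074} = \frac{375019431}{5074}$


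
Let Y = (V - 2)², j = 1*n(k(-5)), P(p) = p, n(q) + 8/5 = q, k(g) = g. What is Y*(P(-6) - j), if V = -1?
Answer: 27/5 ≈ 5.4000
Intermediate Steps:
n(q) = -8/5 + q
j = -33/5 (j = 1*(-8/5 - 5) = 1*(-33/5) = -33/5 ≈ -6.6000)
Y = 9 (Y = (-1 - 2)² = (-3)² = 9)
Y*(P(-6) - j) = 9*(-6 - 1*(-33/5)) = 9*(-6 + 33/5) = 9*(⅗) = 27/5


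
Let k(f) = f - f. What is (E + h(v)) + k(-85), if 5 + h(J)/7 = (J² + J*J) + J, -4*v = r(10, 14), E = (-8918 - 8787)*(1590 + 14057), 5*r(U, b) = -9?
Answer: -55406032803/200 ≈ -2.7703e+8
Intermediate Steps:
k(f) = 0
r(U, b) = -9/5 (r(U, b) = (⅕)*(-9) = -9/5)
E = -277030135 (E = -17705*15647 = -277030135)
v = 9/20 (v = -¼*(-9/5) = 9/20 ≈ 0.45000)
h(J) = -35 + 7*J + 14*J² (h(J) = -35 + 7*((J² + J*J) + J) = -35 + 7*((J² + J²) + J) = -35 + 7*(2*J² + J) = -35 + 7*(J + 2*J²) = -35 + (7*J + 14*J²) = -35 + 7*J + 14*J²)
(E + h(v)) + k(-85) = (-277030135 + (-35 + 7*(9/20) + 14*(9/20)²)) + 0 = (-277030135 + (-35 + 63/20 + 14*(81/400))) + 0 = (-277030135 + (-35 + 63/20 + 567/200)) + 0 = (-277030135 - 5803/200) + 0 = -55406032803/200 + 0 = -55406032803/200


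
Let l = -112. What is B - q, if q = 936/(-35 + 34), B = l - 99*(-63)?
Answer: 7061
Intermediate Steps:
B = 6125 (B = -112 - 99*(-63) = -112 + 6237 = 6125)
q = -936 (q = 936/(-1) = 936*(-1) = -936)
B - q = 6125 - 1*(-936) = 6125 + 936 = 7061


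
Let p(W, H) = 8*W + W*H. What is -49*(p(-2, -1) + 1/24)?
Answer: 16415/24 ≈ 683.96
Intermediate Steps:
p(W, H) = 8*W + H*W
-49*(p(-2, -1) + 1/24) = -49*(-2*(8 - 1) + 1/24) = -49*(-2*7 + 1/24) = -49*(-14 + 1/24) = -49*(-335/24) = 16415/24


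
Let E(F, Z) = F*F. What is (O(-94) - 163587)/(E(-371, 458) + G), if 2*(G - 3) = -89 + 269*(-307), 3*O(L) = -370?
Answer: -491131/288924 ≈ -1.6999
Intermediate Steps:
O(L) = -370/3 (O(L) = (⅓)*(-370) = -370/3)
E(F, Z) = F²
G = -41333 (G = 3 + (-89 + 269*(-307))/2 = 3 + (-89 - 82583)/2 = 3 + (½)*(-82672) = 3 - 41336 = -41333)
(O(-94) - 163587)/(E(-371, 458) + G) = (-370/3 - 163587)/((-371)² - 41333) = -491131/(3*(137641 - 41333)) = -491131/3/96308 = -491131/3*1/96308 = -491131/288924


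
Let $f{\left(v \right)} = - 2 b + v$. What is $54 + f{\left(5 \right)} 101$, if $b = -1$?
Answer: $761$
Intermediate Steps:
$f{\left(v \right)} = 2 + v$ ($f{\left(v \right)} = \left(-2\right) \left(-1\right) + v = 2 + v$)
$54 + f{\left(5 \right)} 101 = 54 + \left(2 + 5\right) 101 = 54 + 7 \cdot 101 = 54 + 707 = 761$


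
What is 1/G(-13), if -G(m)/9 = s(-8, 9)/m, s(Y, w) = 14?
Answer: 13/126 ≈ 0.10317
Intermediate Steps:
G(m) = -126/m
1/G(-13) = 1/(-126/(-13)) = 1/(-126*(-1/13)) = 1/(126/13) = 13/126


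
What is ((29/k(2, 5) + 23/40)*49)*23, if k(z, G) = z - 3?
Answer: -1281399/40 ≈ -32035.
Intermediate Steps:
k(z, G) = -3 + z
((29/k(2, 5) + 23/40)*49)*23 = ((29/(-3 + 2) + 23/40)*49)*23 = ((29/(-1) + 23*(1/40))*49)*23 = ((29*(-1) + 23/40)*49)*23 = ((-29 + 23/40)*49)*23 = -1137/40*49*23 = -55713/40*23 = -1281399/40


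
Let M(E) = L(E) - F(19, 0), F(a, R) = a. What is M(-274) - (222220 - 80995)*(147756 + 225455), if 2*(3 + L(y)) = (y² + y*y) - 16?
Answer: -52706648429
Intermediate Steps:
L(y) = -11 + y² (L(y) = -3 + ((y² + y*y) - 16)/2 = -3 + ((y² + y²) - 16)/2 = -3 + (2*y² - 16)/2 = -3 + (-16 + 2*y²)/2 = -3 + (-8 + y²) = -11 + y²)
M(E) = -30 + E² (M(E) = (-11 + E²) - 1*19 = (-11 + E²) - 19 = -30 + E²)
M(-274) - (222220 - 80995)*(147756 + 225455) = (-30 + (-274)²) - (222220 - 80995)*(147756 + 225455) = (-30 + 75076) - 141225*373211 = 75046 - 1*52706723475 = 75046 - 52706723475 = -52706648429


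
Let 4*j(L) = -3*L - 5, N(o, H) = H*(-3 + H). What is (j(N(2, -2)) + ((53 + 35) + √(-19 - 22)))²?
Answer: 99833/16 + 317*I*√41/2 ≈ 6239.6 + 1014.9*I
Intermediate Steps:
j(L) = -5/4 - 3*L/4 (j(L) = (-3*L - 5)/4 = (-5 - 3*L)/4 = -5/4 - 3*L/4)
(j(N(2, -2)) + ((53 + 35) + √(-19 - 22)))² = ((-5/4 - (-3)*(-3 - 2)/2) + ((53 + 35) + √(-19 - 22)))² = ((-5/4 - (-3)*(-5)/2) + (88 + √(-41)))² = ((-5/4 - ¾*10) + (88 + I*√41))² = ((-5/4 - 15/2) + (88 + I*√41))² = (-35/4 + (88 + I*√41))² = (317/4 + I*√41)²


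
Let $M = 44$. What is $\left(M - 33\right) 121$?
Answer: $1331$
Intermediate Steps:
$\left(M - 33\right) 121 = \left(44 - 33\right) 121 = 11 \cdot 121 = 1331$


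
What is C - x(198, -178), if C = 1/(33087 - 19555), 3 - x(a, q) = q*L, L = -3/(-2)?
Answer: -3653639/13532 ≈ -270.00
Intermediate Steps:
L = 3/2 (L = -3*(-½) = 3/2 ≈ 1.5000)
x(a, q) = 3 - 3*q/2 (x(a, q) = 3 - q*3/2 = 3 - 3*q/2)
C = 1/13532 ≈ 7.3899e-5
C - x(198, -178) = 1/13532 - (3 - 3/2*(-178)) = 1/13532 - (3 + 267) = 1/13532 - 1*270 = 1/13532 - 270 = -3653639/13532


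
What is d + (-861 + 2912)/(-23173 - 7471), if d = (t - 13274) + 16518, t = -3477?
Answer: -7142103/30644 ≈ -233.07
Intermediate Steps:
d = -233 (d = (-3477 - 13274) + 16518 = -16751 + 16518 = -233)
d + (-861 + 2912)/(-23173 - 7471) = -233 + (-861 + 2912)/(-23173 - 7471) = -233 + 2051/(-30644) = -233 + 2051*(-1/30644) = -233 - 2051/30644 = -7142103/30644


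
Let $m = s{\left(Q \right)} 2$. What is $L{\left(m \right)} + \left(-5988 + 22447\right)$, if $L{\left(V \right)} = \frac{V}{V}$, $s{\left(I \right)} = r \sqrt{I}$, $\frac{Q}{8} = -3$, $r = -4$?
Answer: $16460$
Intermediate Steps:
$Q = -24$ ($Q = 8 \left(-3\right) = -24$)
$s{\left(I \right)} = - 4 \sqrt{I}$
$m = - 16 i \sqrt{6}$ ($m = - 4 \sqrt{-24} \cdot 2 = - 4 \cdot 2 i \sqrt{6} \cdot 2 = - 8 i \sqrt{6} \cdot 2 = - 16 i \sqrt{6} \approx - 39.192 i$)
$L{\left(V \right)} = 1$
$L{\left(m \right)} + \left(-5988 + 22447\right) = 1 + \left(-5988 + 22447\right) = 1 + 16459 = 16460$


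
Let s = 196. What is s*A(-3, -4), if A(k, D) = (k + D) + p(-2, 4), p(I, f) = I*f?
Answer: -2940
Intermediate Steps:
A(k, D) = -8 + D + k (A(k, D) = (k + D) - 2*4 = (D + k) - 8 = -8 + D + k)
s*A(-3, -4) = 196*(-8 - 4 - 3) = 196*(-15) = -2940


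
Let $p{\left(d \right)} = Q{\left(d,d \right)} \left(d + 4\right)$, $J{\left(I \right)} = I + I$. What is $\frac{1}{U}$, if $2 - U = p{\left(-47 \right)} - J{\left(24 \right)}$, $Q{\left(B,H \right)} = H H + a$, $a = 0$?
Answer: $\frac{1}{95037} \approx 1.0522 \cdot 10^{-5}$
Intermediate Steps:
$Q{\left(B,H \right)} = H^{2}$ ($Q{\left(B,H \right)} = H H + 0 = H^{2} + 0 = H^{2}$)
$J{\left(I \right)} = 2 I$
$p{\left(d \right)} = d^{2} \left(4 + d\right)$ ($p{\left(d \right)} = d^{2} \left(d + 4\right) = d^{2} \left(4 + d\right)$)
$U = 95037$ ($U = 2 - \left(\left(-47\right)^{2} \left(4 - 47\right) - 2 \cdot 24\right) = 2 - \left(2209 \left(-43\right) - 48\right) = 2 - \left(-94987 - 48\right) = 2 - -95035 = 2 + 95035 = 95037$)
$\frac{1}{U} = \frac{1}{95037}$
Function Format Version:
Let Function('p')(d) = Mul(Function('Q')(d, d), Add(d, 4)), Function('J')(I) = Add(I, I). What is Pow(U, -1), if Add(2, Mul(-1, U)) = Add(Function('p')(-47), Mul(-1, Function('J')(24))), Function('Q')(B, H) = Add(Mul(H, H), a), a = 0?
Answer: Rational(1, 95037) ≈ 1.0522e-5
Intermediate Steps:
Function('Q')(B, H) = Pow(H, 2) (Function('Q')(B, H) = Add(Mul(H, H), 0) = Add(Pow(H, 2), 0) = Pow(H, 2))
Function('J')(I) = Mul(2, I)
Function('p')(d) = Mul(Pow(d, 2), Add(4, d)) (Function('p')(d) = Mul(Pow(d, 2), Add(d, 4)) = Mul(Pow(d, 2), Add(4, d)))
U = 95037 (U = Add(2, Mul(-1, Add(Mul(Pow(-47, 2), Add(4, -47)), Mul(-1, Mul(2, 24))))) = Add(2, Mul(-1, Add(Mul(2209, -43), Mul(-1, 48)))) = Add(2, Mul(-1, Add(-94987, -48))) = Add(2, Mul(-1, -95035)) = Add(2, 95035) = 95037)
Pow(U, -1) = Pow(95037, -1) = Rational(1, 95037)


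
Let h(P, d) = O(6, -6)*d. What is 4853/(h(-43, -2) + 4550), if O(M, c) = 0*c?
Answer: 4853/4550 ≈ 1.0666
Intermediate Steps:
O(M, c) = 0
h(P, d) = 0 (h(P, d) = 0*d = 0)
4853/(h(-43, -2) + 4550) = 4853/(0 + 4550) = 4853/4550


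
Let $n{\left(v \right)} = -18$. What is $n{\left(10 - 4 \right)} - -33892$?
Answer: $33874$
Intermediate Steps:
$n{\left(10 - 4 \right)} - -33892 = -18 - -33892 = -18 + 33892 = 33874$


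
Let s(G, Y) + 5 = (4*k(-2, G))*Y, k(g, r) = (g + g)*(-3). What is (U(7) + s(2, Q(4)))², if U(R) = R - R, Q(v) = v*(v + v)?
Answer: 2343961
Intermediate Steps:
Q(v) = 2*v² (Q(v) = v*(2*v) = 2*v²)
U(R) = 0
k(g, r) = -6*g (k(g, r) = (2*g)*(-3) = -6*g)
s(G, Y) = -5 + 48*Y (s(G, Y) = -5 + (4*(-6*(-2)))*Y = -5 + (4*12)*Y = -5 + 48*Y)
(U(7) + s(2, Q(4)))² = (0 + (-5 + 48*(2*4²)))² = (0 + (-5 + 48*(2*16)))² = (0 + (-5 + 48*32))² = (0 + (-5 + 1536))² = (0 + 1531)² = 1531² = 2343961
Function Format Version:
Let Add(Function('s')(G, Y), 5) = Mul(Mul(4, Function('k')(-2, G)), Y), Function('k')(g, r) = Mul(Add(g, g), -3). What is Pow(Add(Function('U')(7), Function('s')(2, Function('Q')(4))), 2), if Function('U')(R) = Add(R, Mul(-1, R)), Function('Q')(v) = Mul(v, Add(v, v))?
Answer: 2343961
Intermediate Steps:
Function('Q')(v) = Mul(2, Pow(v, 2)) (Function('Q')(v) = Mul(v, Mul(2, v)) = Mul(2, Pow(v, 2)))
Function('U')(R) = 0
Function('k')(g, r) = Mul(-6, g) (Function('k')(g, r) = Mul(Mul(2, g), -3) = Mul(-6, g))
Function('s')(G, Y) = Add(-5, Mul(48, Y)) (Function('s')(G, Y) = Add(-5, Mul(Mul(4, Mul(-6, -2)), Y)) = Add(-5, Mul(Mul(4, 12), Y)) = Add(-5, Mul(48, Y)))
Pow(Add(Function('U')(7), Function('s')(2, Function('Q')(4))), 2) = Pow(Add(0, Add(-5, Mul(48, Mul(2, Pow(4, 2))))), 2) = Pow(Add(0, Add(-5, Mul(48, Mul(2, 16)))), 2) = Pow(Add(0, Add(-5, Mul(48, 32))), 2) = Pow(Add(0, Add(-5, 1536)), 2) = Pow(Add(0, 1531), 2) = Pow(1531, 2) = 2343961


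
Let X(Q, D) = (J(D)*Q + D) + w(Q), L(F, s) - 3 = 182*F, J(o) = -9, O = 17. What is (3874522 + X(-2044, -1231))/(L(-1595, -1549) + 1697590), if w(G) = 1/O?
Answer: 66158680/23924151 ≈ 2.7654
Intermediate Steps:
w(G) = 1/17
L(F, s) = 3 + 182*F
X(Q, D) = 1/17 + D - 9*Q (X(Q, D) = (-9*Q + D) + 1/17 = (D - 9*Q) + 1/17 = 1/17 + D - 9*Q)
(3874522 + X(-2044, -1231))/(L(-1595, -1549) + 1697590) = (3874522 + (1/17 - 1231 - 9*(-2044)))/((3 + 182*(-1595)) + 1697590) = (3874522 + (1/17 - 1231 + 18396))/((3 - 290290) + 1697590) = (3874522 + 291806/17)/(-290287 + 1697590) = (66158680/17)/1407303 = (66158680/17)*(1/1407303) = 66158680/23924151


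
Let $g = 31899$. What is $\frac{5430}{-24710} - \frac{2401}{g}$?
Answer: $- \frac{67796}{229803} \approx -0.29502$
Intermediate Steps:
$\frac{5430}{-24710} - \frac{2401}{g} = \frac{5430}{-24710} - \frac{2401}{31899} = 5430 \left(- \frac{1}{24710}\right) - \frac{7}{93} = - \frac{543}{2471} - \frac{7}{93} = - \frac{67796}{229803}$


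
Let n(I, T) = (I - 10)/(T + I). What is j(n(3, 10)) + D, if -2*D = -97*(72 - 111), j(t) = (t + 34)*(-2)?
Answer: -50919/26 ≈ -1958.4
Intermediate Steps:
n(I, T) = (-10 + I)/(I + T)
j(t) = -68 - 2*t (j(t) = (34 + t)*(-2) = -68 - 2*t)
D = -3783/2 (D = -(-97)*(72 - 111)/2 = -(-97)*(-39)/2 = -½*3783 = -3783/2 ≈ -1891.5)
j(n(3, 10)) + D = (-68 - 2*(-10 + 3)/(3 + 10)) - 3783/2 = (-68 - 2*(-7)/13) - 3783/2 = (-68 - 2*(-7/13)) - 3783/2 = (-68 + 14/13) - 3783/2 = -870/13 - 3783/2 = -50919/26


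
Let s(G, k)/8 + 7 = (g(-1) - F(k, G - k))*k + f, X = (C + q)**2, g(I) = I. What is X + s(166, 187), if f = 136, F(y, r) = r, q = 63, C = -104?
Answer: 32633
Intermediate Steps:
X = 1681 (X = (-104 + 63)**2 = (-41)**2 = 1681)
s(G, k) = 1032 + 8*k*(-1 + k - G) (s(G, k) = -56 + 8*((-1 - (G - k))*k + 136) = -56 + 8*((-1 + (k - G))*k + 136) = -56 + 8*((-1 + k - G)*k + 136) = -56 + 8*(k*(-1 + k - G) + 136) = -56 + 8*(136 + k*(-1 + k - G)) = -56 + (1088 + 8*k*(-1 + k - G)) = 1032 + 8*k*(-1 + k - G))
X + s(166, 187) = 1681 + (1032 - 8*187 - 8*187*(166 - 1*187)) = 1681 + (1032 - 1496 - 8*187*(166 - 187)) = 1681 + (1032 - 1496 - 8*187*(-21)) = 1681 + (1032 - 1496 + 31416) = 1681 + 30952 = 32633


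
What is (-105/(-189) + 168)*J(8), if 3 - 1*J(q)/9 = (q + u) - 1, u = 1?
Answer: -7585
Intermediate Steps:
J(q) = 27 - 9*q (J(q) = 27 - 9*((q + 1) - 1) = 27 - 9*((1 + q) - 1) = 27 - 9*q)
(-105/(-189) + 168)*J(8) = (-105/(-189) + 168)*(27 - 9*8) = (-105*(-1/189) + 168)*(27 - 72) = (5/9 + 168)*(-45) = (1517/9)*(-45) = -7585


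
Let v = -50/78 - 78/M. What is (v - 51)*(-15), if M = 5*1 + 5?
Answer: 11591/13 ≈ 891.62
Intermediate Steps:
M = 10 (M = 5 + 5 = 10)
v = -1646/195 (v = -50/78 - 78/10 = -50*1/78 - 78*1/10 = -25/39 - 39/5 = -1646/195 ≈ -8.4410)
(v - 51)*(-15) = (-1646/195 - 51)*(-15) = -11591/195*(-15) = 11591/13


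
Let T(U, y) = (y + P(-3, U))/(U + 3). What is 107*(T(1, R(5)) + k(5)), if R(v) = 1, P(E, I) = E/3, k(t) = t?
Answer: 535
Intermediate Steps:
P(E, I) = E/3 (P(E, I) = E*(⅓) = E/3)
T(U, y) = (-1 + y)/(3 + U) (T(U, y) = (y + (⅓)*(-3))/(U + 3) = (y - 1)/(3 + U) = (-1 + y)/(3 + U))
107*(T(1, R(5)) + k(5)) = 107*((-1 + 1)/(3 + 1) + 5) = 107*(0/4 + 5) = 107*((¼)*0 + 5) = 107*(0 + 5) = 107*5 = 535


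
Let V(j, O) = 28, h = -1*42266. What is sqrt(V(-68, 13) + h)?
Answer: 7*I*sqrt(862) ≈ 205.52*I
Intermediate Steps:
h = -42266
sqrt(V(-68, 13) + h) = sqrt(28 - 42266) = sqrt(-42238) = 7*I*sqrt(862)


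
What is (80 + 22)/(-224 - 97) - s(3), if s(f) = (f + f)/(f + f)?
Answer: -141/107 ≈ -1.3178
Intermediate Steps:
s(f) = 1 (s(f) = (2*f)/((2*f)) = (2*f)*(1/(2*f)) = 1)
(80 + 22)/(-224 - 97) - s(3) = (80 + 22)/(-224 - 97) - 1*1 = 102/(-321) - 1 = 102*(-1/321) - 1 = -34/107 - 1 = -141/107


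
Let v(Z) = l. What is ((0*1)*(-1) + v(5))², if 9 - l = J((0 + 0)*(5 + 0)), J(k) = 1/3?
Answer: 676/9 ≈ 75.111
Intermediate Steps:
J(k) = ⅓
l = 26/3 (l = 9 - 1*⅓ = 9 - ⅓ = 26/3 ≈ 8.6667)
v(Z) = 26/3
((0*1)*(-1) + v(5))² = ((0*1)*(-1) + 26/3)² = (0*(-1) + 26/3)² = (0 + 26/3)² = (26/3)² = 676/9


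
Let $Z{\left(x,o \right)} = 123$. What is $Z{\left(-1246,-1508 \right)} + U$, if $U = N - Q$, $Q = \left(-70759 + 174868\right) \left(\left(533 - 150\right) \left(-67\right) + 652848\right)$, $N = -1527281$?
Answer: $-65297338541$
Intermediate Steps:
$Q = 65295811383$ ($Q = 104109 \left(383 \left(-67\right) + 652848\right) = 104109 \left(-25661 + 652848\right) = 104109 \cdot 627187 = 65295811383$)
$U = -65297338664$ ($U = -1527281 - 65295811383 = -65297338664$)
$Z{\left(-1246,-1508 \right)} + U = 123 - 65297338664 = -65297338541$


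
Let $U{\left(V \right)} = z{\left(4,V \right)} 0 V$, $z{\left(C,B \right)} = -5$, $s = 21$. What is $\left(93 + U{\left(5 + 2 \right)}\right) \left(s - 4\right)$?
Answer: $1581$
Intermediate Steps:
$U{\left(V \right)} = 0$ ($U{\left(V \right)} = \left(-5\right) 0 V = 0 V = 0$)
$\left(93 + U{\left(5 + 2 \right)}\right) \left(s - 4\right) = \left(93 + 0\right) \left(21 - 4\right) = 93 \left(21 - 4\right) = 93 \cdot 17 = 1581$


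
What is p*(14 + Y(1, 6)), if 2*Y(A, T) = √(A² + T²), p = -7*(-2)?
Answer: 196 + 7*√37 ≈ 238.58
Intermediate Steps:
p = 14
Y(A, T) = √(A² + T²)/2
p*(14 + Y(1, 6)) = 14*(14 + √(1² + 6²)/2) = 14*(14 + √(1 + 36)/2) = 14*(14 + √37/2) = 196 + 7*√37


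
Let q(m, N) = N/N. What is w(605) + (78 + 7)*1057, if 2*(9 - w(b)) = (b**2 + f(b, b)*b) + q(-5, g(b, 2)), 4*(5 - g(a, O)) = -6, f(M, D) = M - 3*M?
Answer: 272866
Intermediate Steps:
f(M, D) = -2*M
g(a, O) = 13/2 (g(a, O) = 5 - 1/4*(-6) = 5 + 3/2 = 13/2)
q(m, N) = 1
w(b) = 17/2 + b**2/2 (w(b) = 9 - ((b**2 + (-2*b)*b) + 1)/2 = 9 - ((b**2 - 2*b**2) + 1)/2 = 9 - (-b**2 + 1)/2 = 9 - (1 - b**2)/2 = 9 + (-1/2 + b**2/2) = 17/2 + b**2/2)
w(605) + (78 + 7)*1057 = (17/2 + (1/2)*605**2) + (78 + 7)*1057 = (17/2 + (1/2)*366025) + 85*1057 = (17/2 + 366025/2) + 89845 = 183021 + 89845 = 272866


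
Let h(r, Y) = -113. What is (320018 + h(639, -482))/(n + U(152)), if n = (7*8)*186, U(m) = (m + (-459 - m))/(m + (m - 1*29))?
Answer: 29324625/954647 ≈ 30.718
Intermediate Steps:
U(m) = -459/(-29 + 2*m) (U(m) = -459/(m + (m - 29)) = -459/(m + (-29 + m)) = -459/(-29 + 2*m))
n = 10416 (n = 56*186 = 10416)
(320018 + h(639, -482))/(n + U(152)) = (320018 - 113)/(10416 - 459/(-29 + 2*152)) = 319905/(10416 - 459/(-29 + 304)) = 319905/(10416 - 459/275) = 319905/(2863941/275) = 319905*(275/2863941) = 29324625/954647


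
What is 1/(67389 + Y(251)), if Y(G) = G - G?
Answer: 1/67389 ≈ 1.4839e-5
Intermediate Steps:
Y(G) = 0
1/(67389 + Y(251)) = 1/(67389 + 0) = 1/67389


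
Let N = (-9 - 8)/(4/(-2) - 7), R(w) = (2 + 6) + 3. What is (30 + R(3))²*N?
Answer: 28577/9 ≈ 3175.2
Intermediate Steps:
R(w) = 11 (R(w) = 8 + 3 = 11)
N = 17/9 (N = -17/(4*(-½) - 7) = -17/(-2 - 7) = -17/(-9) = -17*(-⅑) = 17/9 ≈ 1.8889)
(30 + R(3))²*N = (30 + 11)²*(17/9) = 41²*(17/9) = 1681*(17/9) = 28577/9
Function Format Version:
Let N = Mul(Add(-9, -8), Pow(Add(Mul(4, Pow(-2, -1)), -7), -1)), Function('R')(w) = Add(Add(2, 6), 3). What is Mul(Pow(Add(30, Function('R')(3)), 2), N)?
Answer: Rational(28577, 9) ≈ 3175.2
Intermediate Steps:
Function('R')(w) = 11 (Function('R')(w) = Add(8, 3) = 11)
N = Rational(17, 9) (N = Mul(-17, Pow(Add(Mul(4, Rational(-1, 2)), -7), -1)) = Mul(-17, Pow(Add(-2, -7), -1)) = Mul(-17, Pow(-9, -1)) = Mul(-17, Rational(-1, 9)) = Rational(17, 9) ≈ 1.8889)
Mul(Pow(Add(30, Function('R')(3)), 2), N) = Mul(Pow(Add(30, 11), 2), Rational(17, 9)) = Mul(Pow(41, 2), Rational(17, 9)) = Mul(1681, Rational(17, 9)) = Rational(28577, 9)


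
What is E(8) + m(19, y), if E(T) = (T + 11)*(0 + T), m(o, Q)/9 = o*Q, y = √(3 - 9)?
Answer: 152 + 171*I*√6 ≈ 152.0 + 418.86*I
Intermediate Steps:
y = I*√6 (y = √(-6) = I*√6 ≈ 2.4495*I)
m(o, Q) = 9*Q*o (m(o, Q) = 9*(o*Q) = 9*(Q*o) = 9*Q*o)
E(T) = T*(11 + T) (E(T) = (11 + T)*T = T*(11 + T))
E(8) + m(19, y) = 8*(11 + 8) + 9*(I*√6)*19 = 8*19 + 171*I*√6 = 152 + 171*I*√6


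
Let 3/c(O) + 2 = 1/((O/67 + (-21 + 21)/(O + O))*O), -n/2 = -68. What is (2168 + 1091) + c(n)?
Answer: 120283087/36925 ≈ 3257.5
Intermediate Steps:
n = 136 (n = -2*(-68) = 136)
c(O) = 3/(-2 + 67/O²) (c(O) = 3/(-2 + 1/((O/67 + (-21 + 21)/(O + O))*O)) = 3/(-2 + 1/((O*(1/67) + 0/((2*O)))*O)) = 3/(-2 + 1/((O/67 + 0*(1/(2*O)))*O)) = 3/(-2 + 1/((O/67 + 0)*O)) = 3/(-2 + 1/(((O/67))*O)) = 3/(-2 + (67/O)/O) = 3/(-2 + 67/O²))
(2168 + 1091) + c(n) = (2168 + 1091) - 3*136²/(-67 + 2*136²) = 3259 - 3*18496/(-67 + 2*18496) = 3259 - 3*18496/(-67 + 36992) = 3259 - 3*18496/36925 = 3259 - 3*18496*1/36925 = 3259 - 55488/36925 = 120283087/36925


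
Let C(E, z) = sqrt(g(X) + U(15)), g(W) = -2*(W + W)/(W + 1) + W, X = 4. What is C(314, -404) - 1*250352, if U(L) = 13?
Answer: -250352 + sqrt(345)/5 ≈ -2.5035e+5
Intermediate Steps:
g(W) = W - 4*W/(1 + W) (g(W) = -2*2*W/(1 + W) + W = -4*W/(1 + W) + W = W - 4*W/(1 + W))
C(E, z) = sqrt(345)/5 (C(E, z) = sqrt(4*(-3 + 4)/(1 + 4) + 13) = sqrt(4*1/5 + 13) = sqrt(4*(1/5)*1 + 13) = sqrt(4/5 + 13) = sqrt(69/5) = sqrt(345)/5)
C(314, -404) - 1*250352 = sqrt(345)/5 - 1*250352 = sqrt(345)/5 - 250352 = -250352 + sqrt(345)/5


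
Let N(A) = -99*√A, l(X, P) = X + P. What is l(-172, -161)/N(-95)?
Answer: -37*I*√95/1045 ≈ -0.3451*I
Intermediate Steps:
l(X, P) = P + X
l(-172, -161)/N(-95) = (-161 - 172)/((-99*I*√95)) = -333*I*√95/9405 = -37*I*√95/1045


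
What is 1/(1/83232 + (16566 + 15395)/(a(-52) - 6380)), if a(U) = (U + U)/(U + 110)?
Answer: -962744544/4821560971 ≈ -0.19967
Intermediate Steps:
a(U) = 2*U/(110 + U) (a(U) = (2*U)/(110 + U) = 2*U/(110 + U))
1/(1/83232 + (16566 + 15395)/(a(-52) - 6380)) = 1/(1/83232 + (16566 + 15395)/(2*(-52)/(110 - 52) - 6380)) = 1/(1/83232 + 31961/(2*(-52)/58 - 6380)) = 1/(1/83232 + 31961/(2*(-52)*(1/58) - 6380)) = 1/(1/83232 + 31961/(-52/29 - 6380)) = 1/(1/83232 + 31961/(-185072/29)) = 1/(1/83232 + 31961*(-29/185072)) = 1/(1/83232 - 926869/185072) = 1/(-4821560971/962744544) = -962744544/4821560971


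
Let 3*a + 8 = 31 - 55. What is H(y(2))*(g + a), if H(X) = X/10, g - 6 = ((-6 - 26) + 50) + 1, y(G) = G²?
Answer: 86/15 ≈ 5.7333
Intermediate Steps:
g = 25 (g = 6 + (((-6 - 26) + 50) + 1) = 6 + ((-32 + 50) + 1) = 6 + (18 + 1) = 6 + 19 = 25)
H(X) = X/10 (H(X) = X*(⅒) = X/10)
a = -32/3 (a = -8/3 + (31 - 55)/3 = -8/3 + (⅓)*(-24) = -8/3 - 8 = -32/3 ≈ -10.667)
H(y(2))*(g + a) = ((⅒)*2²)*(25 - 32/3) = ((⅒)*4)*(43/3) = (⅖)*(43/3) = 86/15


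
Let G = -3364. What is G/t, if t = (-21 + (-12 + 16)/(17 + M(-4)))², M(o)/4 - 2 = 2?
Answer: -3663396/474721 ≈ -7.7169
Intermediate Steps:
M(o) = 16 (M(o) = 8 + 4*2 = 8 + 8 = 16)
t = 474721/1089 (t = (-21 + (-12 + 16)/(17 + 16))² = (-21 + 4/33)² = (-689/33)² = 474721/1089 ≈ 435.92)
G/t = -3364/474721/1089 = -3364*1089/474721 = -3663396/474721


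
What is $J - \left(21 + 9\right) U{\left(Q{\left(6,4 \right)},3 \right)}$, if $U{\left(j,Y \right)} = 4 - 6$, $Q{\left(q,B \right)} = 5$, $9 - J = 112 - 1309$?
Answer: $1266$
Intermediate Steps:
$J = 1206$ ($J = 9 - \left(112 - 1309\right) = 9 - -1197 = 9 + 1197 = 1206$)
$U{\left(j,Y \right)} = -2$ ($U{\left(j,Y \right)} = 4 - 6 = -2$)
$J - \left(21 + 9\right) U{\left(Q{\left(6,4 \right)},3 \right)} = 1206 - \left(21 + 9\right) \left(-2\right) = 1206 - 30 \left(-2\right) = 1206 - -60 = 1206 + 60 = 1266$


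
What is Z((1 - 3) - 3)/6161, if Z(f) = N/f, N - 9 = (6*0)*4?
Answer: -9/30805 ≈ -0.00029216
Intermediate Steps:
N = 9 (N = 9 + (6*0)*4 = 9 + 0*4 = 9 + 0 = 9)
Z(f) = 9/f
Z((1 - 3) - 3)/6161 = (9/((1 - 3) - 3))/6161 = (9/(-2 - 3))*(1/6161) = (9/(-5))*(1/6161) = (9*(-1/5))*(1/6161) = -9/5*1/6161 = -9/30805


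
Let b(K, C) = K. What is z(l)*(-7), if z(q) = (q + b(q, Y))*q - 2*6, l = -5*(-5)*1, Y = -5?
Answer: -8666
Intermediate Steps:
l = 25 (l = 25*1 = 25)
z(q) = -12 + 2*q² (z(q) = (q + q)*q - 2*6 = (2*q)*q - 12 = 2*q² - 12 = -12 + 2*q²)
z(l)*(-7) = (-12 + 2*25²)*(-7) = (-12 + 2*625)*(-7) = (-12 + 1250)*(-7) = 1238*(-7) = -8666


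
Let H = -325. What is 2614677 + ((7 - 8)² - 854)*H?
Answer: 2891902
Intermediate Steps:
2614677 + ((7 - 8)² - 854)*H = 2614677 + ((7 - 8)² - 854)*(-325) = 2614677 + ((-1)² - 854)*(-325) = 2614677 + (1 - 854)*(-325) = 2614677 - 853*(-325) = 2614677 + 277225 = 2891902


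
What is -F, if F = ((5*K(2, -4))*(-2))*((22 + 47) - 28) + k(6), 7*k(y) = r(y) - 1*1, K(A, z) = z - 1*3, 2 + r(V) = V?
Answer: -20093/7 ≈ -2870.4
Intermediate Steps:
r(V) = -2 + V
K(A, z) = -3 + z (K(A, z) = z - 3 = -3 + z)
k(y) = -3/7 + y/7 (k(y) = ((-2 + y) - 1*1)/7 = ((-2 + y) - 1)/7 = (-3 + y)/7 = -3/7 + y/7)
F = 20093/7 (F = ((5*(-3 - 4))*(-2))*((22 + 47) - 28) + (-3/7 + (⅐)*6) = ((5*(-7))*(-2))*(69 - 28) + (-3/7 + 6/7) = -35*(-2)*41 + 3/7 = 70*41 + 3/7 = 2870 + 3/7 = 20093/7 ≈ 2870.4)
-F = -1*20093/7 = -20093/7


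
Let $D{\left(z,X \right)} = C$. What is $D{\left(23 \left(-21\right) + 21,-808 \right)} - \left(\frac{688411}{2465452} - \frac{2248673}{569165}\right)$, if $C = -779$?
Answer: $- \frac{1087978785426439}{1403248987580} \approx -775.33$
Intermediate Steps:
$D{\left(z,X \right)} = -779$
$D{\left(23 \left(-21\right) + 21,-808 \right)} - \left(\frac{688411}{2465452} - \frac{2248673}{569165}\right) = -779 - \left(\frac{688411}{2465452} - \frac{2248673}{569165}\right) = -779 - - \frac{5152175898381}{1403248987580} = -779 + \frac{5152175898381}{1403248987580} = - \frac{1087978785426439}{1403248987580}$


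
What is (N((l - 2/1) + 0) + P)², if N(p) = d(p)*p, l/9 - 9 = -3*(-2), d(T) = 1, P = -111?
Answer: 484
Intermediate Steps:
l = 135 (l = 81 + 9*(-3*(-2)) = 81 + 9*6 = 81 + 54 = 135)
N(p) = p (N(p) = 1*p = p)
(N((l - 2/1) + 0) + P)² = (((135 - 2/1) + 0) - 111)² = (((135 - 2*1) + 0) - 111)² = (((135 - 2) + 0) - 111)² = ((133 + 0) - 111)² = (133 - 111)² = 22² = 484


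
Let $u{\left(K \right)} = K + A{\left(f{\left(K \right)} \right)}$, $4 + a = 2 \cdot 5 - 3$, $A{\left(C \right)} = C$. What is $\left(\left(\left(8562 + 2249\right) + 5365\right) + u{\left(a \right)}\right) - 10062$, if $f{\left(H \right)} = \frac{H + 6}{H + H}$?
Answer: $\frac{12237}{2} \approx 6118.5$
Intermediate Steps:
$f{\left(H \right)} = \frac{6 + H}{2 H}$
$a = 3$ ($a = -4 + \left(2 \cdot 5 - 3\right) = -4 + \left(10 - 3\right) = -4 + 7 = 3$)
$u{\left(K \right)} = K + \frac{6 + K}{2 K}$
$\left(\left(\left(8562 + 2249\right) + 5365\right) + u{\left(a \right)}\right) - 10062 = \left(\left(\left(8562 + 2249\right) + 5365\right) + \left(\frac{1}{2} + 3 + \frac{3}{3}\right)\right) - 10062 = \left(\left(10811 + 5365\right) + \left(\frac{1}{2} + 3 + 3 \cdot \frac{1}{3}\right)\right) - 10062 = \left(16176 + \left(\frac{1}{2} + 3 + 1\right)\right) - 10062 = \left(16176 + \frac{9}{2}\right) - 10062 = \frac{32361}{2} - 10062 = \frac{12237}{2}$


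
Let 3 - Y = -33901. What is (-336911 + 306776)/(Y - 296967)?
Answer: 30135/263063 ≈ 0.11455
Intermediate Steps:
Y = 33904 (Y = 3 - 1*(-33901) = 3 + 33901 = 33904)
(-336911 + 306776)/(Y - 296967) = (-336911 + 306776)/(33904 - 296967) = -30135/(-263063) = -30135*(-1/263063) = 30135/263063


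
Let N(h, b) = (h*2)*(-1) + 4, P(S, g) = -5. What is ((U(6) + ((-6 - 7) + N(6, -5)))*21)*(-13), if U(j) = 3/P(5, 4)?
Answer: 29484/5 ≈ 5896.8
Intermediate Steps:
N(h, b) = 4 - 2*h (N(h, b) = (2*h)*(-1) + 4 = -2*h + 4 = 4 - 2*h)
U(j) = -⅗ (U(j) = 3/(-5) = 3*(-⅕) = -⅗)
((U(6) + ((-6 - 7) + N(6, -5)))*21)*(-13) = ((-⅗ + ((-6 - 7) + (4 - 2*6)))*21)*(-13) = ((-⅗ + (-13 + (4 - 12)))*21)*(-13) = ((-⅗ + (-13 - 8))*21)*(-13) = ((-⅗ - 21)*21)*(-13) = -108/5*21*(-13) = -2268/5*(-13) = 29484/5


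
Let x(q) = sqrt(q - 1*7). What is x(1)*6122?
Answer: 6122*I*sqrt(6) ≈ 14996.0*I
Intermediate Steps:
x(q) = sqrt(-7 + q) (x(q) = sqrt(q - 7) = sqrt(-7 + q))
x(1)*6122 = sqrt(-7 + 1)*6122 = sqrt(-6)*6122 = (I*sqrt(6))*6122 = 6122*I*sqrt(6)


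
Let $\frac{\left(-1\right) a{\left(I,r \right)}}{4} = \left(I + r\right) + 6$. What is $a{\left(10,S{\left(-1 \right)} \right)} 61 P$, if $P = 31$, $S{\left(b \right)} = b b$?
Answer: $-128588$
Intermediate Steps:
$S{\left(b \right)} = b^{2}$
$a{\left(I,r \right)} = -24 - 4 I - 4 r$ ($a{\left(I,r \right)} = - 4 \left(\left(I + r\right) + 6\right) = - 4 \left(6 + I + r\right) = -24 - 4 I - 4 r$)
$a{\left(10,S{\left(-1 \right)} \right)} 61 P = \left(-24 - 40 - 4 \left(-1\right)^{2}\right) 61 \cdot 31 = \left(-24 - 40 - 4\right) 61 \cdot 31 = \left(-68\right) 61 \cdot 31 = \left(-4148\right) 31 = -128588$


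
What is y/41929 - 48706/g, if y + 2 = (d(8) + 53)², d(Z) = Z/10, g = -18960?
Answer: 5242586341/1987434600 ≈ 2.6379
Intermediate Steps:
d(Z) = Z/10 (d(Z) = Z*(⅒) = Z/10)
y = 72311/25 (y = -2 + ((⅒)*8 + 53)² = -2 + (⅘ + 53)² = -2 + (269/5)² = -2 + 72361/25 = 72311/25 ≈ 2892.4)
y/41929 - 48706/g = (72311/25)/41929 - 48706/(-18960) = (72311/25)*(1/41929) - 48706*(-1/18960) = 72311/1048225 + 24353/9480 = 5242586341/1987434600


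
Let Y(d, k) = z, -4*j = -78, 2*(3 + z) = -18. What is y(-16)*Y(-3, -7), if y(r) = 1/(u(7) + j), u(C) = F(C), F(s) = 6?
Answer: -8/17 ≈ -0.47059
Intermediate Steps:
z = -12 (z = -3 + (½)*(-18) = -3 - 9 = -12)
u(C) = 6
j = 39/2 (j = -¼*(-78) = 39/2 ≈ 19.500)
Y(d, k) = -12
y(r) = 2/51 (y(r) = 1/(6 + 39/2) = 1/(51/2) = 2/51)
y(-16)*Y(-3, -7) = (2/51)*(-12) = -8/17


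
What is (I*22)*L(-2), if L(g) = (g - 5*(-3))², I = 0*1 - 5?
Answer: -18590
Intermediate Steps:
I = -5 (I = 0 - 5 = -5)
L(g) = (15 + g)² (L(g) = (g + 15)² = (15 + g)²)
(I*22)*L(-2) = (-5*22)*(15 - 2)² = -110*13² = -110*169 = -18590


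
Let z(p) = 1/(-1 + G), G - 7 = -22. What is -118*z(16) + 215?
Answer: 1779/8 ≈ 222.38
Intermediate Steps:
G = -15 (G = 7 - 22 = -15)
z(p) = -1/16 (z(p) = 1/(-1 - 15) = 1/(-16) = -1/16)
-118*z(16) + 215 = -118*(-1/16) + 215 = 59/8 + 215 = 1779/8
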